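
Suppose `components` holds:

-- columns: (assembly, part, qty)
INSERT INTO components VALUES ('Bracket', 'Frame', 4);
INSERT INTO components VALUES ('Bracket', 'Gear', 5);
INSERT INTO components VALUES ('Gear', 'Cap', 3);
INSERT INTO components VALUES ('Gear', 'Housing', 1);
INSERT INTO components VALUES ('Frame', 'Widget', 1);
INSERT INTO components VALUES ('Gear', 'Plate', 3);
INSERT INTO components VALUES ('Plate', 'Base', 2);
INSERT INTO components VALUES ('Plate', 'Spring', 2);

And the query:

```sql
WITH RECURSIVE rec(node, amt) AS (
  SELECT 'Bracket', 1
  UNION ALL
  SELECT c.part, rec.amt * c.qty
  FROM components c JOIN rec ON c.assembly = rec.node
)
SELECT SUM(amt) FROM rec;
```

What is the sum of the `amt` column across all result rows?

109

Base: (Bracket, amt=1).
Iteration 1: components of {Bracket} -> Frame = 1*4 = 4, Gear = 1*5 = 5.
Iteration 2: components of {Frame,Gear} -> Cap = 5*3 = 15, Housing = 5*1 = 5, Plate = 5*3 = 15, Widget = 4*1 = 4.
Iteration 3: components of {Cap,Housing,Plate,Widget} -> Base = 15*2 = 30, Spring = 15*2 = 30.
Iteration 4: no further components; recursion stops.
SUM(amt) = 1 + 4 + 5 + 4 + 15 + 5 + 15 + 30 + 30 = 109.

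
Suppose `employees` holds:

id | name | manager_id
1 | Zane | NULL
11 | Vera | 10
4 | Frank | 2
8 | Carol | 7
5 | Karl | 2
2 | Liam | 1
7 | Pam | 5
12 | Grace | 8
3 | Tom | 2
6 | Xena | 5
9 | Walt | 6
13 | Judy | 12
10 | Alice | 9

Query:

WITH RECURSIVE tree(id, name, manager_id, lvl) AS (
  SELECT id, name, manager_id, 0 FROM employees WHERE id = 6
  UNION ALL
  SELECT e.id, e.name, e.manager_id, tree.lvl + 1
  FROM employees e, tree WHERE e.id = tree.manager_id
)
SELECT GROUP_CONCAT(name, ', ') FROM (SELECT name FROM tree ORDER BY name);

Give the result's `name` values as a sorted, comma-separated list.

Karl, Liam, Xena, Zane

Base: id=6 (Xena), manager_id=5, lvl 0.
Iteration 1: join on id=5 -> Karl (id 5, manager_id=2, lvl 1).
Iteration 2: join on id=2 -> Liam (id 2, manager_id=1, lvl 2).
Iteration 3: join on id=1 -> Zane (id 1, manager_id=NULL, lvl 3).
Iteration 4: manager_id is NULL; no match; recursion stops.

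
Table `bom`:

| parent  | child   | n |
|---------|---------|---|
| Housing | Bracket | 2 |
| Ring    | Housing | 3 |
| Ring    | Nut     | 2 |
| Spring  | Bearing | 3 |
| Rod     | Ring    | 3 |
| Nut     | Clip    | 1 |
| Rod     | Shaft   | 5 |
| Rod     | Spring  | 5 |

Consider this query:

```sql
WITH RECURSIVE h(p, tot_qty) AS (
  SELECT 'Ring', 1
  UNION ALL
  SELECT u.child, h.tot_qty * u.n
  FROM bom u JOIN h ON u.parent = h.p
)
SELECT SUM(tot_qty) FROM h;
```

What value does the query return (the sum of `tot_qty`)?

Base: (Ring, tot_qty=1).
Iteration 1: components of {Ring} -> Housing = 1*3 = 3, Nut = 1*2 = 2.
Iteration 2: components of {Housing,Nut} -> Bracket = 3*2 = 6, Clip = 2*1 = 2.
Iteration 3: no further components; recursion stops.
SUM(tot_qty) = 1 + 3 + 2 + 6 + 2 = 14.

14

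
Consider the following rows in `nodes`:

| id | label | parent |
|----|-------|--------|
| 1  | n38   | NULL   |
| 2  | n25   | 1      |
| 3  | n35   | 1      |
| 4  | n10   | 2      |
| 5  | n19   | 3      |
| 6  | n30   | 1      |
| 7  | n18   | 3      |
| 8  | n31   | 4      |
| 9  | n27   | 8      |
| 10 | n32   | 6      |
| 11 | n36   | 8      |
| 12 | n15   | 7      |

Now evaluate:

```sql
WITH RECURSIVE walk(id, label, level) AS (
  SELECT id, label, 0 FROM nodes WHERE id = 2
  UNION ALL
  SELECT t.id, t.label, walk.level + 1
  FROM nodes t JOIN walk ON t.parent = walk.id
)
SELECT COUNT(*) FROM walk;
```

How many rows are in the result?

5

Base: id=2 (n25) at level 0.
Iteration 1: rows with parent in {2} -> n10 (id 4, level 1).
Iteration 2: rows with parent in {4} -> n31 (id 8, level 2).
Iteration 3: rows with parent in {8} -> n27 (id 9, level 3), n36 (id 11, level 3).
Iteration 4: no rows with parent in {9,11}; recursion stops.
Total rows emitted: 5.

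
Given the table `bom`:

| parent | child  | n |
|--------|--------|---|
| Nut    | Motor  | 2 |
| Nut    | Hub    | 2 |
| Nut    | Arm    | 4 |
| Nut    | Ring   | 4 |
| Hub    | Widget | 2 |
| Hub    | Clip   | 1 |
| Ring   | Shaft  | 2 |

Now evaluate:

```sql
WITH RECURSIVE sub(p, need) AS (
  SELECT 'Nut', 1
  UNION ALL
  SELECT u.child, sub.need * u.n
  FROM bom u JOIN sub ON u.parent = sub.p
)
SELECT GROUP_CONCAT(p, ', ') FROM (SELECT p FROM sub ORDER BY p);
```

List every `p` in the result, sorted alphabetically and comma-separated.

Base: (Nut, need=1).
Iteration 1: components of {Nut} -> Arm = 1*4 = 4, Hub = 1*2 = 2, Motor = 1*2 = 2, Ring = 1*4 = 4.
Iteration 2: components of {Arm,Hub,Motor,Ring} -> Clip = 2*1 = 2, Shaft = 4*2 = 8, Widget = 2*2 = 4.
Iteration 3: no further components; recursion stops.

Arm, Clip, Hub, Motor, Nut, Ring, Shaft, Widget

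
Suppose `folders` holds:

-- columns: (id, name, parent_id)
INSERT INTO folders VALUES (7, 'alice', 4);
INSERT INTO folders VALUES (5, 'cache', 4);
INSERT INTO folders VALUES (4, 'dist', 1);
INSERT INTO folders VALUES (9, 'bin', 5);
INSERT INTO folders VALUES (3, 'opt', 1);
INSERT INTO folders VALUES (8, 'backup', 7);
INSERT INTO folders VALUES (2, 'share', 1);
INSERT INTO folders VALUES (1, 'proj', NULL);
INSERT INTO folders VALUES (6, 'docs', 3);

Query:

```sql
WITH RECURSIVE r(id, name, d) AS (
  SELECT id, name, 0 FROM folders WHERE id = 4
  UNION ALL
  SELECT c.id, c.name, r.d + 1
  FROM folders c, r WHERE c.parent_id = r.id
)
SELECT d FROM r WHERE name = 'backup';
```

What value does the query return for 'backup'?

2

Base: id=4 (dist) at d 0.
Iteration 1: rows with parent_id in {4} -> cache (id 5, d 1), alice (id 7, d 1).
Iteration 2: rows with parent_id in {5,7} -> backup (id 8, d 2), bin (id 9, d 2).
Iteration 3: no rows with parent_id in {8,9}; recursion stops.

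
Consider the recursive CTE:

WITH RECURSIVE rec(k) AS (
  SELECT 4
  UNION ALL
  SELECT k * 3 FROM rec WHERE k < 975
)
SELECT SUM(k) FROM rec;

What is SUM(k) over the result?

4372

Base: k=4.
Iteration 1: 4 < 975 holds -> k = 4 * 3 = 12.
Iteration 2: 12 < 975 holds -> k = 12 * 3 = 36.
Iteration 3: 36 < 975 holds -> k = 36 * 3 = 108.
Iteration 4: 108 < 975 holds -> k = 108 * 3 = 324.
Iteration 5: 324 < 975 holds -> k = 324 * 3 = 972.
Iteration 6: 972 < 975 holds -> k = 972 * 3 = 2916.
Iteration 7: 2916 < 975 fails; recursion stops.
SUM(k) = 4 + 12 + 36 + 108 + 324 + 972 + 2916 = 4372.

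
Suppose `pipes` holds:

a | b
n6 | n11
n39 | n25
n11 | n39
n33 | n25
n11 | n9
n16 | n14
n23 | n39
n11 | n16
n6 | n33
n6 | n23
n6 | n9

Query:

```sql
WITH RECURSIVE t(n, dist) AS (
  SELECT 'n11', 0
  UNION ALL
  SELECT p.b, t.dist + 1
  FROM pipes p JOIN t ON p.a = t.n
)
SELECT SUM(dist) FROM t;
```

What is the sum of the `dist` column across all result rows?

Base: (n11, dist=0).
Iteration 1: edges from {n11} -> (n16, dist=1), (n39, dist=1), (n9, dist=1).
Iteration 2: edges from {n16,n39,n9} -> (n14, dist=2), (n25, dist=2).
Iteration 3: no outgoing edges from {n14,n25}; recursion stops.
SUM(dist) = 0 + 1 + 1 + 1 + 2 + 2 = 7.

7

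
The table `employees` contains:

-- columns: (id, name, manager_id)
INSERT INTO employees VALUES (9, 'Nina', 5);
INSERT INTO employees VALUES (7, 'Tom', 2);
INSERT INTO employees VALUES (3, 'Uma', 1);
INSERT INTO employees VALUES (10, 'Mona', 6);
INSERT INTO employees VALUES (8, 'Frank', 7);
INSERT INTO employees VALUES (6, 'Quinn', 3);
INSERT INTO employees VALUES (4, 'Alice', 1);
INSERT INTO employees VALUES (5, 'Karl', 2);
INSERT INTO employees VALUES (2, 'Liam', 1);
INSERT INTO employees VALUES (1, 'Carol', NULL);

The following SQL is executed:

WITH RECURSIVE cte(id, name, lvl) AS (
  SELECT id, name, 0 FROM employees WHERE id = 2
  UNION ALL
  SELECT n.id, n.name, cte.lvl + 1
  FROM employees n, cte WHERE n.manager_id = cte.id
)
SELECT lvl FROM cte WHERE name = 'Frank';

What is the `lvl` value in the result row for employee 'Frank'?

2

Base: id=2 (Liam) at lvl 0.
Iteration 1: rows with manager_id in {2} -> Karl (id 5, lvl 1), Tom (id 7, lvl 1).
Iteration 2: rows with manager_id in {5,7} -> Frank (id 8, lvl 2), Nina (id 9, lvl 2).
Iteration 3: no rows with manager_id in {8,9}; recursion stops.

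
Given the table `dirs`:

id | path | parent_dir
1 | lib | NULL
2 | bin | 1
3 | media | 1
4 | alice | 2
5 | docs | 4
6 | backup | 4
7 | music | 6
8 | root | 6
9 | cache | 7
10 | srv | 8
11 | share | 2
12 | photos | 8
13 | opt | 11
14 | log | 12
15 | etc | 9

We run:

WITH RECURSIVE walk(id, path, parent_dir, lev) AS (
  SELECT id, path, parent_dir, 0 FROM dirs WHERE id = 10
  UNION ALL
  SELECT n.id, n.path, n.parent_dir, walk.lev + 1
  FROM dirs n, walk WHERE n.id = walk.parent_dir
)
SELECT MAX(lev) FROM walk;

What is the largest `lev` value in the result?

Base: id=10 (srv), parent_dir=8, lev 0.
Iteration 1: join on id=8 -> root (id 8, parent_dir=6, lev 1).
Iteration 2: join on id=6 -> backup (id 6, parent_dir=4, lev 2).
Iteration 3: join on id=4 -> alice (id 4, parent_dir=2, lev 3).
Iteration 4: join on id=2 -> bin (id 2, parent_dir=1, lev 4).
Iteration 5: join on id=1 -> lib (id 1, parent_dir=NULL, lev 5).
Iteration 6: parent_dir is NULL; no match; recursion stops.
lev values: 0, 1, 2, 3, 4, 5; the maximum is 5.

5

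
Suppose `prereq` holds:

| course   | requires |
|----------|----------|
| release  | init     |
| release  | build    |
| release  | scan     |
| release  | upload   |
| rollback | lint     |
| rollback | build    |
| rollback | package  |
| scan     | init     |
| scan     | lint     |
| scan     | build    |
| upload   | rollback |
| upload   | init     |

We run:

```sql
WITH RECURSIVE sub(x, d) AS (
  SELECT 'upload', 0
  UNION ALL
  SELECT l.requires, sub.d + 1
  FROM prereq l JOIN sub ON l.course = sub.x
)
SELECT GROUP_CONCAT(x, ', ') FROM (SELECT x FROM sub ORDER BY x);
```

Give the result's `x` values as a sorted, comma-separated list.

Base: (upload, d=0).
Iteration 1: edges from {upload} -> (init, d=1), (rollback, d=1).
Iteration 2: edges from {init,rollback} -> (build, d=2), (lint, d=2), (package, d=2).
Iteration 3: no outgoing edges from {build,lint,package}; recursion stops.

build, init, lint, package, rollback, upload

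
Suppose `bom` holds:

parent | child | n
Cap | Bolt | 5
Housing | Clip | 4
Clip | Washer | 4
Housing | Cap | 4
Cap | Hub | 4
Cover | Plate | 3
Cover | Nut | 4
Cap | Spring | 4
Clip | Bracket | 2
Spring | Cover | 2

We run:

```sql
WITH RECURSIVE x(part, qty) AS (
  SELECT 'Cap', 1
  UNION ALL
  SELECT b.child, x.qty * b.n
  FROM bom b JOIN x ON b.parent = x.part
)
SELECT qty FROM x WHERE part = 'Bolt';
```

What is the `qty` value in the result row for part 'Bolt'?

5

Base: (Cap, qty=1).
Iteration 1: components of {Cap} -> Bolt = 1*5 = 5, Hub = 1*4 = 4, Spring = 1*4 = 4.
Iteration 2: components of {Bolt,Hub,Spring} -> Cover = 4*2 = 8.
Iteration 3: components of {Cover} -> Nut = 8*4 = 32, Plate = 8*3 = 24.
Iteration 4: no further components; recursion stops.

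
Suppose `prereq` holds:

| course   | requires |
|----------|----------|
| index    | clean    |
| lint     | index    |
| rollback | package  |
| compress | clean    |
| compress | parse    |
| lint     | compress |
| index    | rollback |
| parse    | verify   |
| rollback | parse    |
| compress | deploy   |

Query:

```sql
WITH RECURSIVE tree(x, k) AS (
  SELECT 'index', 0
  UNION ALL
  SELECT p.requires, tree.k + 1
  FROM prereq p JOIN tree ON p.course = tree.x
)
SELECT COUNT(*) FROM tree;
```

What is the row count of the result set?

6

Base: (index, k=0).
Iteration 1: edges from {index} -> (clean, k=1), (rollback, k=1).
Iteration 2: edges from {clean,rollback} -> (package, k=2), (parse, k=2).
Iteration 3: edges from {package,parse} -> (verify, k=3).
Iteration 4: no outgoing edges from {verify}; recursion stops.
Total rows emitted: 6.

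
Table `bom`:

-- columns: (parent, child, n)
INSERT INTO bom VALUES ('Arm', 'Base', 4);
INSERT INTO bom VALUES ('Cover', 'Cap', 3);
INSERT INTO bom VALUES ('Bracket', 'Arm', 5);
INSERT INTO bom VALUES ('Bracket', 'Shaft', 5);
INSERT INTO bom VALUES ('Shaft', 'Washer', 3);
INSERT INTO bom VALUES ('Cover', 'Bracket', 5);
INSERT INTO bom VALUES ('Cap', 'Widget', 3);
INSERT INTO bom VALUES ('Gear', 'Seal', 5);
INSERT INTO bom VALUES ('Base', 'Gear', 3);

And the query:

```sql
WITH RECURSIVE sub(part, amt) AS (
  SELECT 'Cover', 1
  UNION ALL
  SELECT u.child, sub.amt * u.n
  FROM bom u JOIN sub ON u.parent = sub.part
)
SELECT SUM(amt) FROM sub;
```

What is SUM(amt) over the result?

2043

Base: (Cover, amt=1).
Iteration 1: components of {Cover} -> Bracket = 1*5 = 5, Cap = 1*3 = 3.
Iteration 2: components of {Bracket,Cap} -> Arm = 5*5 = 25, Shaft = 5*5 = 25, Widget = 3*3 = 9.
Iteration 3: components of {Arm,Shaft,Widget} -> Base = 25*4 = 100, Washer = 25*3 = 75.
Iteration 4: components of {Base,Washer} -> Gear = 100*3 = 300.
Iteration 5: components of {Gear} -> Seal = 300*5 = 1500.
Iteration 6: no further components; recursion stops.
SUM(amt) = 1 + 5 + 3 + 25 + 25 + 9 + 75 + 100 + 300 + 1500 = 2043.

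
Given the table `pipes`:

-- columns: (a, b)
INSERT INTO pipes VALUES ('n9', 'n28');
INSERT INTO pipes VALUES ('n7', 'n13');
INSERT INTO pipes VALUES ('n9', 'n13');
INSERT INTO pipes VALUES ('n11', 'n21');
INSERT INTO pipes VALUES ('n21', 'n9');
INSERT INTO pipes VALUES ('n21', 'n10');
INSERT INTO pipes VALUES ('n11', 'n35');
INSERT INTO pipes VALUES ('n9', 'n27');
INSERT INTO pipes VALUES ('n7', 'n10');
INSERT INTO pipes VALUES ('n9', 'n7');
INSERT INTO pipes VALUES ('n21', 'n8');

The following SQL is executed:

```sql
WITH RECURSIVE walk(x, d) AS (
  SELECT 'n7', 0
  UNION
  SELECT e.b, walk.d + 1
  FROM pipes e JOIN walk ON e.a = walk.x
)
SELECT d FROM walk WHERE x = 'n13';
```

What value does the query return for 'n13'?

1

Base: (n7, d=0).
Iteration 1: edges from {n7} -> (n10, d=1), (n13, d=1).
Iteration 2: no outgoing edges from {n10,n13}; recursion stops.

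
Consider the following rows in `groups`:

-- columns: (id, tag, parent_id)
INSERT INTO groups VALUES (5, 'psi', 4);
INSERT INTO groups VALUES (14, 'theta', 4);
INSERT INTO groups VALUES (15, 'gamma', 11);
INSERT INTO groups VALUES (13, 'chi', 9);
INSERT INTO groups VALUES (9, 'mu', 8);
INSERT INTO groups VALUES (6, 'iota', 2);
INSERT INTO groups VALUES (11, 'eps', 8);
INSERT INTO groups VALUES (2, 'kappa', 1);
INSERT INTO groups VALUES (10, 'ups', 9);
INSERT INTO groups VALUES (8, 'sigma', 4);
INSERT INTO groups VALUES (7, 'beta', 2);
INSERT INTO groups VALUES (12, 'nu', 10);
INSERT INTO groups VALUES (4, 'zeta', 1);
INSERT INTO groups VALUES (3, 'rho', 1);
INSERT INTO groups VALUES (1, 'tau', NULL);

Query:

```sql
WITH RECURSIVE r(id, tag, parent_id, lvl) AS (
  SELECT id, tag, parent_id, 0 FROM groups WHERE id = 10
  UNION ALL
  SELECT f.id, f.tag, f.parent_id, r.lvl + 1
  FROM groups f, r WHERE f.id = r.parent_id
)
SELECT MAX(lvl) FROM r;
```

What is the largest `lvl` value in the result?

4

Base: id=10 (ups), parent_id=9, lvl 0.
Iteration 1: join on id=9 -> mu (id 9, parent_id=8, lvl 1).
Iteration 2: join on id=8 -> sigma (id 8, parent_id=4, lvl 2).
Iteration 3: join on id=4 -> zeta (id 4, parent_id=1, lvl 3).
Iteration 4: join on id=1 -> tau (id 1, parent_id=NULL, lvl 4).
Iteration 5: parent_id is NULL; no match; recursion stops.
lvl values: 0, 1, 2, 3, 4; the maximum is 4.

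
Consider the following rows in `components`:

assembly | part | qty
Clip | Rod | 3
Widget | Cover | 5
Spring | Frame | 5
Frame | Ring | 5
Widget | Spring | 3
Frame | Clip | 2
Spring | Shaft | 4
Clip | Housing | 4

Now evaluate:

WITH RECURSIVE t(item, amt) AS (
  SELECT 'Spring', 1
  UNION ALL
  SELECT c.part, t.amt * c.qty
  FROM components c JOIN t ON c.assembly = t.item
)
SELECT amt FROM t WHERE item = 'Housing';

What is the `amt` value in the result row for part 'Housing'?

Base: (Spring, amt=1).
Iteration 1: components of {Spring} -> Frame = 1*5 = 5, Shaft = 1*4 = 4.
Iteration 2: components of {Frame,Shaft} -> Clip = 5*2 = 10, Ring = 5*5 = 25.
Iteration 3: components of {Clip,Ring} -> Housing = 10*4 = 40, Rod = 10*3 = 30.
Iteration 4: no further components; recursion stops.

40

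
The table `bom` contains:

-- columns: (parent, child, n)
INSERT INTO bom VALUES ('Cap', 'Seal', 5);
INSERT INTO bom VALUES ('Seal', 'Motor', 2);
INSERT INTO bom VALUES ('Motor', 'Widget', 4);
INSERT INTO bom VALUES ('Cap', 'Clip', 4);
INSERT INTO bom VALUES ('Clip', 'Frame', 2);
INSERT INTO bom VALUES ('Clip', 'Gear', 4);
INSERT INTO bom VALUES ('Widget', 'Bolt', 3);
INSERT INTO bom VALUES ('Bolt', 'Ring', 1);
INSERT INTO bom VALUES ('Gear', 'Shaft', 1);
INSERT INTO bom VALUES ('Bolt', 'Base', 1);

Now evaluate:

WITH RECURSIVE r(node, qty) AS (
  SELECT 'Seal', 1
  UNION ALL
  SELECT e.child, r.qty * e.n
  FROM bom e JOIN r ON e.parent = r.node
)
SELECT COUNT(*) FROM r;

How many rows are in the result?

6

Base: (Seal, qty=1).
Iteration 1: components of {Seal} -> Motor = 1*2 = 2.
Iteration 2: components of {Motor} -> Widget = 2*4 = 8.
Iteration 3: components of {Widget} -> Bolt = 8*3 = 24.
Iteration 4: components of {Bolt} -> Base = 24*1 = 24, Ring = 24*1 = 24.
Iteration 5: no further components; recursion stops.
Total rows emitted: 6.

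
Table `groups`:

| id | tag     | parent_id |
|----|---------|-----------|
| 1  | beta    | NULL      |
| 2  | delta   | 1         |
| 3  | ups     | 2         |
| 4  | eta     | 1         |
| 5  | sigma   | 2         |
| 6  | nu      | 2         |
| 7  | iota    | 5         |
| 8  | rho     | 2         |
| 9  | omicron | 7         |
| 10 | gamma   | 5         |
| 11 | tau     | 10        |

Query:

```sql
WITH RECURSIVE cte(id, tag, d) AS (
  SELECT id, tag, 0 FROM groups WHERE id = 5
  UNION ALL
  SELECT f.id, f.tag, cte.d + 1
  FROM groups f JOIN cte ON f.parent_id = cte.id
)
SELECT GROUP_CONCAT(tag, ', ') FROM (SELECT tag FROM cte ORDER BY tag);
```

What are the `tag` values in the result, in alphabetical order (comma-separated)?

gamma, iota, omicron, sigma, tau

Base: id=5 (sigma) at d 0.
Iteration 1: rows with parent_id in {5} -> iota (id 7, d 1), gamma (id 10, d 1).
Iteration 2: rows with parent_id in {7,10} -> omicron (id 9, d 2), tau (id 11, d 2).
Iteration 3: no rows with parent_id in {9,11}; recursion stops.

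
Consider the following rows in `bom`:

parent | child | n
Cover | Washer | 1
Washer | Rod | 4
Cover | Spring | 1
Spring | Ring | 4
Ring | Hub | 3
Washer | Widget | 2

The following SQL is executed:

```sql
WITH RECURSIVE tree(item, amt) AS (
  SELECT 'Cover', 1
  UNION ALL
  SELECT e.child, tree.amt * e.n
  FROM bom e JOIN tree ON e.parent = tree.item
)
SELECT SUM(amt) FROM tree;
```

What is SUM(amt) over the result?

25

Base: (Cover, amt=1).
Iteration 1: components of {Cover} -> Spring = 1*1 = 1, Washer = 1*1 = 1.
Iteration 2: components of {Spring,Washer} -> Ring = 1*4 = 4, Rod = 1*4 = 4, Widget = 1*2 = 2.
Iteration 3: components of {Ring,Rod,Widget} -> Hub = 4*3 = 12.
Iteration 4: no further components; recursion stops.
SUM(amt) = 1 + 1 + 1 + 4 + 2 + 4 + 12 = 25.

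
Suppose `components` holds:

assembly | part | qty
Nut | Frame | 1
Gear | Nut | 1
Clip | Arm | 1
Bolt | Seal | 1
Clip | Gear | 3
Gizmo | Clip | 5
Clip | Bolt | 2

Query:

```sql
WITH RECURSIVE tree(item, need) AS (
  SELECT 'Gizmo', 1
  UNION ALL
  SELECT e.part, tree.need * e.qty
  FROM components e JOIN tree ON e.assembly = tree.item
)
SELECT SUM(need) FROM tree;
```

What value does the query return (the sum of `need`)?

76

Base: (Gizmo, need=1).
Iteration 1: components of {Gizmo} -> Clip = 1*5 = 5.
Iteration 2: components of {Clip} -> Arm = 5*1 = 5, Bolt = 5*2 = 10, Gear = 5*3 = 15.
Iteration 3: components of {Arm,Bolt,Gear} -> Nut = 15*1 = 15, Seal = 10*1 = 10.
Iteration 4: components of {Nut,Seal} -> Frame = 15*1 = 15.
Iteration 5: no further components; recursion stops.
SUM(need) = 1 + 5 + 10 + 5 + 15 + 10 + 15 + 15 = 76.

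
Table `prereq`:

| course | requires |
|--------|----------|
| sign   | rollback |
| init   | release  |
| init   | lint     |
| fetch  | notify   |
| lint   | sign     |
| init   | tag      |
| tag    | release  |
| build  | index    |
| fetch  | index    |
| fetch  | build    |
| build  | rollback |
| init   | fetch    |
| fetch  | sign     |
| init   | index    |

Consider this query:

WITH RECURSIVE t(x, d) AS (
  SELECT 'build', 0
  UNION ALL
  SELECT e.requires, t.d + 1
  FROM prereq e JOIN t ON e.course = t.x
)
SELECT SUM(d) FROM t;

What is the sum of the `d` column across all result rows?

2

Base: (build, d=0).
Iteration 1: edges from {build} -> (index, d=1), (rollback, d=1).
Iteration 2: no outgoing edges from {index,rollback}; recursion stops.
SUM(d) = 0 + 1 + 1 = 2.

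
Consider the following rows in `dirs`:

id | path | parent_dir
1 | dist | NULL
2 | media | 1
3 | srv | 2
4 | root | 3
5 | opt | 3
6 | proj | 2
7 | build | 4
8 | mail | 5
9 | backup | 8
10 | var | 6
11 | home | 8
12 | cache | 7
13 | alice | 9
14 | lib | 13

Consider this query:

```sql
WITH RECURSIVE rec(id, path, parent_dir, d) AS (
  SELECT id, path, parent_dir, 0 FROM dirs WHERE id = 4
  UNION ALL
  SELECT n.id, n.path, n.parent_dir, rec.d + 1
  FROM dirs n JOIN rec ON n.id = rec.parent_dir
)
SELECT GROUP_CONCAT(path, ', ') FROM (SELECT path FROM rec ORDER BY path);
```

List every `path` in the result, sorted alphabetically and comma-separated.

dist, media, root, srv

Base: id=4 (root), parent_dir=3, d 0.
Iteration 1: join on id=3 -> srv (id 3, parent_dir=2, d 1).
Iteration 2: join on id=2 -> media (id 2, parent_dir=1, d 2).
Iteration 3: join on id=1 -> dist (id 1, parent_dir=NULL, d 3).
Iteration 4: parent_dir is NULL; no match; recursion stops.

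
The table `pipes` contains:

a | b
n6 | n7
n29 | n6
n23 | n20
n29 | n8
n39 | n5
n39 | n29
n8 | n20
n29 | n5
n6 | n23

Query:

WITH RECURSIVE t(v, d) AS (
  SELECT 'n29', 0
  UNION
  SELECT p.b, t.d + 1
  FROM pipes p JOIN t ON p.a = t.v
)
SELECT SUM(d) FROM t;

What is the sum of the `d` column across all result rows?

Base: (n29, d=0).
Iteration 1: edges from {n29} -> (n5, d=1), (n6, d=1), (n8, d=1).
Iteration 2: edges from {n5,n6,n8} -> (n20, d=2), (n23, d=2), (n7, d=2).
Iteration 3: edges from {n20,n23,n7} -> (n20, d=3).
Iteration 4: no outgoing edges from {n20}; recursion stops.
SUM(d) = 0 + 1 + 1 + 1 + 2 + 2 + 2 + 3 = 12.

12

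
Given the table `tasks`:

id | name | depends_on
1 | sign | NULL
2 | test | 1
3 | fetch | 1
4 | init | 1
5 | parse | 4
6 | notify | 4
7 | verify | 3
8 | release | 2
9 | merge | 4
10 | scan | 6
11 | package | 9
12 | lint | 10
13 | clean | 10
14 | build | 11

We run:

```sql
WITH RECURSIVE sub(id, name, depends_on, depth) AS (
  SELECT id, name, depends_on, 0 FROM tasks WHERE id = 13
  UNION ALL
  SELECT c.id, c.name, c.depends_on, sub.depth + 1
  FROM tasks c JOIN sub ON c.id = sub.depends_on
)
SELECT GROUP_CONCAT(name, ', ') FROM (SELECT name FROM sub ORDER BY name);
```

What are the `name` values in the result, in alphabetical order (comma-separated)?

Base: id=13 (clean), depends_on=10, depth 0.
Iteration 1: join on id=10 -> scan (id 10, depends_on=6, depth 1).
Iteration 2: join on id=6 -> notify (id 6, depends_on=4, depth 2).
Iteration 3: join on id=4 -> init (id 4, depends_on=1, depth 3).
Iteration 4: join on id=1 -> sign (id 1, depends_on=NULL, depth 4).
Iteration 5: depends_on is NULL; no match; recursion stops.

clean, init, notify, scan, sign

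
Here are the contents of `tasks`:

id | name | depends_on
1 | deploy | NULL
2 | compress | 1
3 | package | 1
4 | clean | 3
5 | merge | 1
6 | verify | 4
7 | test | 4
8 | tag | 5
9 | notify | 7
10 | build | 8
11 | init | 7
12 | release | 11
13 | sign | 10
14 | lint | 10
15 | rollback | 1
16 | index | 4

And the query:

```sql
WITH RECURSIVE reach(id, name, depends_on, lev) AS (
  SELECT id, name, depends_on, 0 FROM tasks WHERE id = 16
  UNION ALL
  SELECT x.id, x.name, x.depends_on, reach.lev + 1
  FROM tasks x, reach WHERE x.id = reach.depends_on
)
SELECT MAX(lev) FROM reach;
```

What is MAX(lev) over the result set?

3

Base: id=16 (index), depends_on=4, lev 0.
Iteration 1: join on id=4 -> clean (id 4, depends_on=3, lev 1).
Iteration 2: join on id=3 -> package (id 3, depends_on=1, lev 2).
Iteration 3: join on id=1 -> deploy (id 1, depends_on=NULL, lev 3).
Iteration 4: depends_on is NULL; no match; recursion stops.
lev values: 0, 1, 2, 3; the maximum is 3.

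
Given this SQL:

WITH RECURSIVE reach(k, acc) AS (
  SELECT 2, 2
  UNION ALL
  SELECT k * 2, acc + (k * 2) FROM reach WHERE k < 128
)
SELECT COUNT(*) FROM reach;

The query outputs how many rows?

Base: k=2, acc=2.
Iteration 1: 2 < 128 holds -> k = 2 * 2 = 4, acc = 2 + 4 = 6.
Iteration 2: 4 < 128 holds -> k = 4 * 2 = 8, acc = 6 + 8 = 14.
Iteration 3: 8 < 128 holds -> k = 8 * 2 = 16, acc = 14 + 16 = 30.
Iteration 4: 16 < 128 holds -> k = 16 * 2 = 32, acc = 30 + 32 = 62.
Iteration 5: 32 < 128 holds -> k = 32 * 2 = 64, acc = 62 + 64 = 126.
Iteration 6: 64 < 128 holds -> k = 64 * 2 = 128, acc = 126 + 128 = 254.
Iteration 7: 128 < 128 fails; recursion stops.
Total rows emitted: 7.

7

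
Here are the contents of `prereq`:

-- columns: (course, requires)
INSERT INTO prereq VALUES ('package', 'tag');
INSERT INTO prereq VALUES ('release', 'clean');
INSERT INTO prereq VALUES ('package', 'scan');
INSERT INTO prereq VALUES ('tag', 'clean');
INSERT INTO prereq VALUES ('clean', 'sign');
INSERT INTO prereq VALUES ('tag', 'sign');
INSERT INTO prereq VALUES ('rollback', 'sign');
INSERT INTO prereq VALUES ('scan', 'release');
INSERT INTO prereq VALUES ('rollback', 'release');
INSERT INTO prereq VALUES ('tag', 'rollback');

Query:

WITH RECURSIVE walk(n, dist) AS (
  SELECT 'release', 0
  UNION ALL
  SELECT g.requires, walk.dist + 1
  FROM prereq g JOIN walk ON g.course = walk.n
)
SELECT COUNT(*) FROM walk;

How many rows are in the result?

Base: (release, dist=0).
Iteration 1: edges from {release} -> (clean, dist=1).
Iteration 2: edges from {clean} -> (sign, dist=2).
Iteration 3: no outgoing edges from {sign}; recursion stops.
Total rows emitted: 3.

3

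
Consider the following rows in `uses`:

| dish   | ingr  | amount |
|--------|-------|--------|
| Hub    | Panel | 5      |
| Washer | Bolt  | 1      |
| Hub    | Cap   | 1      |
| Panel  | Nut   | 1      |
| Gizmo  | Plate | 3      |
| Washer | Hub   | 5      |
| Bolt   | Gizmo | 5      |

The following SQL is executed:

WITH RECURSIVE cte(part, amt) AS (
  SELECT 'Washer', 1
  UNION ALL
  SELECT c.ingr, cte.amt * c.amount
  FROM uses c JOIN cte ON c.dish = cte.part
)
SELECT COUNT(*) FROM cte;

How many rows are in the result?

Base: (Washer, amt=1).
Iteration 1: components of {Washer} -> Bolt = 1*1 = 1, Hub = 1*5 = 5.
Iteration 2: components of {Bolt,Hub} -> Cap = 5*1 = 5, Gizmo = 1*5 = 5, Panel = 5*5 = 25.
Iteration 3: components of {Cap,Gizmo,Panel} -> Nut = 25*1 = 25, Plate = 5*3 = 15.
Iteration 4: no further components; recursion stops.
Total rows emitted: 8.

8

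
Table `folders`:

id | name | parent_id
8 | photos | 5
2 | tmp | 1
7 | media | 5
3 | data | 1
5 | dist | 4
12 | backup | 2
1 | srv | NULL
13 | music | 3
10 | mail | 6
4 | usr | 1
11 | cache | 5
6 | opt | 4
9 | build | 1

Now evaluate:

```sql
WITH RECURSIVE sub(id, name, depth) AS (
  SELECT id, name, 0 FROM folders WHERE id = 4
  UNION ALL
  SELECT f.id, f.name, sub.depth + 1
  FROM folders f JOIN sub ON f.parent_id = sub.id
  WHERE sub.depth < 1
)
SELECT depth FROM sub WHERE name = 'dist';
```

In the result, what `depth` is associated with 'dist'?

1

Base: id=4 (usr) at depth 0.
Iteration 1: rows with parent_id in {4} -> dist (id 5, depth 1), opt (id 6, depth 1).
Iteration 2: depth < 1 fails for all current rows; recursion stops.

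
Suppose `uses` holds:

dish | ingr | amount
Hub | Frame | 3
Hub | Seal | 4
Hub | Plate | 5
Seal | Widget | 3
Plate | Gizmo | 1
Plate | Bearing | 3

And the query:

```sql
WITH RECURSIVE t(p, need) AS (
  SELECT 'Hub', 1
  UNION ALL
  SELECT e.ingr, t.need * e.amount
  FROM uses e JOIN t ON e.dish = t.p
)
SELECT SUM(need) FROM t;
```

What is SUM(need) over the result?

45

Base: (Hub, need=1).
Iteration 1: components of {Hub} -> Frame = 1*3 = 3, Plate = 1*5 = 5, Seal = 1*4 = 4.
Iteration 2: components of {Frame,Plate,Seal} -> Bearing = 5*3 = 15, Gizmo = 5*1 = 5, Widget = 4*3 = 12.
Iteration 3: no further components; recursion stops.
SUM(need) = 1 + 5 + 4 + 3 + 15 + 5 + 12 = 45.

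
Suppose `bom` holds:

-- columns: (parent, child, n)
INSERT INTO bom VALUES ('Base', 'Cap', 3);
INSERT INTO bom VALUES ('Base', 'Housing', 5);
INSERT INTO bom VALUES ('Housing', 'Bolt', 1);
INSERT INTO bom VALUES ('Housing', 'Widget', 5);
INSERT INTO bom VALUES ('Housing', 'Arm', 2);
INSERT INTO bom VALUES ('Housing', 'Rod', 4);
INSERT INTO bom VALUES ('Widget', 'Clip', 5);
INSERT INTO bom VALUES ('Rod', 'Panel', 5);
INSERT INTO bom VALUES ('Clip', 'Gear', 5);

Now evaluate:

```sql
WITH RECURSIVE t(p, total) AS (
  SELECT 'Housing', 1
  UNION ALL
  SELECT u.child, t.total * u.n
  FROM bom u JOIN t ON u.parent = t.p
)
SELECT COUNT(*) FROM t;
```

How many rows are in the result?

Base: (Housing, total=1).
Iteration 1: components of {Housing} -> Arm = 1*2 = 2, Bolt = 1*1 = 1, Rod = 1*4 = 4, Widget = 1*5 = 5.
Iteration 2: components of {Arm,Bolt,Rod,Widget} -> Clip = 5*5 = 25, Panel = 4*5 = 20.
Iteration 3: components of {Clip,Panel} -> Gear = 25*5 = 125.
Iteration 4: no further components; recursion stops.
Total rows emitted: 8.

8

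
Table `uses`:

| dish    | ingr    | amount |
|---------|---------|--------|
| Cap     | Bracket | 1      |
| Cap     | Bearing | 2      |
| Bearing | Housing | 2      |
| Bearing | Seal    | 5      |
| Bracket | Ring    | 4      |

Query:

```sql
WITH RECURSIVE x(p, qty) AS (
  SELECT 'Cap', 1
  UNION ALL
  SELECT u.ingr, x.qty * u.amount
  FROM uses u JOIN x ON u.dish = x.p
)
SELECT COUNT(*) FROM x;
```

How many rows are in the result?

6

Base: (Cap, qty=1).
Iteration 1: components of {Cap} -> Bearing = 1*2 = 2, Bracket = 1*1 = 1.
Iteration 2: components of {Bearing,Bracket} -> Housing = 2*2 = 4, Ring = 1*4 = 4, Seal = 2*5 = 10.
Iteration 3: no further components; recursion stops.
Total rows emitted: 6.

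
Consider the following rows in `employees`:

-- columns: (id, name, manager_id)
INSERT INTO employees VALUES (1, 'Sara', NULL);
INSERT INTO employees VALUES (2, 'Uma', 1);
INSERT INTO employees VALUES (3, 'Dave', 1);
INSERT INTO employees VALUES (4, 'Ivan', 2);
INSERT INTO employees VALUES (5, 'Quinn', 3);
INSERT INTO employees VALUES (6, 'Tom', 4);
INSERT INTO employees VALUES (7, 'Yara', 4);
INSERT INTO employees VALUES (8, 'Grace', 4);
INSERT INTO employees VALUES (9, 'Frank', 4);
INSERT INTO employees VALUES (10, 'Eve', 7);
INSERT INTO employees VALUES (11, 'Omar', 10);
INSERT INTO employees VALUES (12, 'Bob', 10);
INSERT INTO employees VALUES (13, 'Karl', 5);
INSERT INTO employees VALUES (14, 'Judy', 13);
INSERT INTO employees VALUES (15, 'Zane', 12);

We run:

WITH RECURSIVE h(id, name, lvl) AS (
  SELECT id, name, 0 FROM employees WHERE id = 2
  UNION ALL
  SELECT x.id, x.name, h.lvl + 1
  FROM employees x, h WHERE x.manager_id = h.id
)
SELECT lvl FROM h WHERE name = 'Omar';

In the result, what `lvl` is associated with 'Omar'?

4

Base: id=2 (Uma) at lvl 0.
Iteration 1: rows with manager_id in {2} -> Ivan (id 4, lvl 1).
Iteration 2: rows with manager_id in {4} -> Tom (id 6, lvl 2), Yara (id 7, lvl 2), Grace (id 8, lvl 2), Frank (id 9, lvl 2).
Iteration 3: rows with manager_id in {6,7,8,9} -> Eve (id 10, lvl 3).
Iteration 4: rows with manager_id in {10} -> Omar (id 11, lvl 4), Bob (id 12, lvl 4).
Iteration 5: rows with manager_id in {11,12} -> Zane (id 15, lvl 5).
Iteration 6: no rows with manager_id in {15}; recursion stops.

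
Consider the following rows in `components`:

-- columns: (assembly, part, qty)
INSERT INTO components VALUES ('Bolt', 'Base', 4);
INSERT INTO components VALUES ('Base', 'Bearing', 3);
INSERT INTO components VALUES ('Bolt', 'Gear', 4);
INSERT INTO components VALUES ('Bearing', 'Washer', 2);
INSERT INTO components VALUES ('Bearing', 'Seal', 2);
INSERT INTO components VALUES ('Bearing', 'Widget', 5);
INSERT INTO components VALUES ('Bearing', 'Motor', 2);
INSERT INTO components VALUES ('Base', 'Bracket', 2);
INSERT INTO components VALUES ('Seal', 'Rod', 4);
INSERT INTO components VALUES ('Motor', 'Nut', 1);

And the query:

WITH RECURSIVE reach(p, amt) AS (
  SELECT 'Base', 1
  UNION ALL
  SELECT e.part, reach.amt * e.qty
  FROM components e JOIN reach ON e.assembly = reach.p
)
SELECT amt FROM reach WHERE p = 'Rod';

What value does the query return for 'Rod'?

Base: (Base, amt=1).
Iteration 1: components of {Base} -> Bearing = 1*3 = 3, Bracket = 1*2 = 2.
Iteration 2: components of {Bearing,Bracket} -> Motor = 3*2 = 6, Seal = 3*2 = 6, Washer = 3*2 = 6, Widget = 3*5 = 15.
Iteration 3: components of {Motor,Seal,Washer,Widget} -> Nut = 6*1 = 6, Rod = 6*4 = 24.
Iteration 4: no further components; recursion stops.

24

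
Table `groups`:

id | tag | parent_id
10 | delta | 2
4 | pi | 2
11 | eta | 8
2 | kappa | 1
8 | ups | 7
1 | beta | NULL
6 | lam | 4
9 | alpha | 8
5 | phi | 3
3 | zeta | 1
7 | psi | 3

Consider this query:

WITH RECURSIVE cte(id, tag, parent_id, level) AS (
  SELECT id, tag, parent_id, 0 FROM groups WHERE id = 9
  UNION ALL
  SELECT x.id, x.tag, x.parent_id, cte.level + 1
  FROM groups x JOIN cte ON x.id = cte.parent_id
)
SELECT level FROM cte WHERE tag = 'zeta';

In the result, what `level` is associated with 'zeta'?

3

Base: id=9 (alpha), parent_id=8, level 0.
Iteration 1: join on id=8 -> ups (id 8, parent_id=7, level 1).
Iteration 2: join on id=7 -> psi (id 7, parent_id=3, level 2).
Iteration 3: join on id=3 -> zeta (id 3, parent_id=1, level 3).
Iteration 4: join on id=1 -> beta (id 1, parent_id=NULL, level 4).
Iteration 5: parent_id is NULL; no match; recursion stops.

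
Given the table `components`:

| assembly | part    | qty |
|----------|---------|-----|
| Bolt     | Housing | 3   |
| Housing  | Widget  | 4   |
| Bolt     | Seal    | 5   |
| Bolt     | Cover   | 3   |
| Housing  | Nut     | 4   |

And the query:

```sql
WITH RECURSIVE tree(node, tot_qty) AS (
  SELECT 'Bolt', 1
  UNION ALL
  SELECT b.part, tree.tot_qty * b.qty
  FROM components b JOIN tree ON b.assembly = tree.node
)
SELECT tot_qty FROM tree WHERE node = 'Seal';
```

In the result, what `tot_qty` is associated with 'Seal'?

Base: (Bolt, tot_qty=1).
Iteration 1: components of {Bolt} -> Cover = 1*3 = 3, Housing = 1*3 = 3, Seal = 1*5 = 5.
Iteration 2: components of {Cover,Housing,Seal} -> Nut = 3*4 = 12, Widget = 3*4 = 12.
Iteration 3: no further components; recursion stops.

5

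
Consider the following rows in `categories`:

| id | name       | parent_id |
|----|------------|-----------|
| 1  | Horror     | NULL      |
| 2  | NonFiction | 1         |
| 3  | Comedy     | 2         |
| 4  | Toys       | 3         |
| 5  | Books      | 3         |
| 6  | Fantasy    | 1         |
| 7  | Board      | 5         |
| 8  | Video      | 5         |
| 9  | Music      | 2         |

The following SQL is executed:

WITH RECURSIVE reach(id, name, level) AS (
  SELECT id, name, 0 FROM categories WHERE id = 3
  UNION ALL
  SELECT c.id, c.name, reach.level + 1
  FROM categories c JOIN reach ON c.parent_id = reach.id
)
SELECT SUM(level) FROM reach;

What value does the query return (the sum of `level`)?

Base: id=3 (Comedy) at level 0.
Iteration 1: rows with parent_id in {3} -> Toys (id 4, level 1), Books (id 5, level 1).
Iteration 2: rows with parent_id in {4,5} -> Board (id 7, level 2), Video (id 8, level 2).
Iteration 3: no rows with parent_id in {7,8}; recursion stops.
SUM(level) = 0 + 1 + 1 + 2 + 2 = 6.

6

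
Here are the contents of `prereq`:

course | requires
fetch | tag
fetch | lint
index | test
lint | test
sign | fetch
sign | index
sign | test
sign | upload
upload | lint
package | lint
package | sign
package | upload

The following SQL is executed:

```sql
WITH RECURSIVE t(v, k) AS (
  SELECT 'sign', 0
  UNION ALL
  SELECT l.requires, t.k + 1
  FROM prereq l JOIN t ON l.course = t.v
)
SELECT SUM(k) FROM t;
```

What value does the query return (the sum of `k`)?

Base: (sign, k=0).
Iteration 1: edges from {sign} -> (fetch, k=1), (index, k=1), (test, k=1), (upload, k=1).
Iteration 2: edges from {fetch,index,test,upload} -> (lint, k=2) x2, (tag, k=2), (test, k=2). [UNION ALL keeps all 4 new rows, including repeats]
Iteration 3: edges from {lint,tag,test} -> (test, k=3) x2. [UNION ALL keeps all 2 new rows, including repeats]
Iteration 4: no outgoing edges from {test}; recursion stops.
SUM(k) = 0 + 1 + 1 + 1 + 1 + 2 + 2 + 2 + 2 + 3 + 3 = 18.

18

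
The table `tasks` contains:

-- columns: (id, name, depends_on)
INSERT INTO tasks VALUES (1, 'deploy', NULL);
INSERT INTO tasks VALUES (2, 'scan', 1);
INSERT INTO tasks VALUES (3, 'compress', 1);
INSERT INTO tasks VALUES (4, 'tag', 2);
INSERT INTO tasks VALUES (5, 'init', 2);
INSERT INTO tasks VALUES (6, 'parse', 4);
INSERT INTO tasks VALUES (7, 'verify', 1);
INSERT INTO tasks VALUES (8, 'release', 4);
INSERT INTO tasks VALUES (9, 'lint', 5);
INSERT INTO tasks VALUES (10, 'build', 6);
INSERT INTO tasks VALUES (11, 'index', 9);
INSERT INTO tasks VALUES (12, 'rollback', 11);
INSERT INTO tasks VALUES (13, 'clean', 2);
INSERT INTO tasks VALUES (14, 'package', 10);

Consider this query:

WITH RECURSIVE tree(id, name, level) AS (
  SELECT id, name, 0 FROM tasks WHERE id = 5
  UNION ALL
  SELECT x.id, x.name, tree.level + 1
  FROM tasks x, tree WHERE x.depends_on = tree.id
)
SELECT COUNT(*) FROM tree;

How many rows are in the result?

4

Base: id=5 (init) at level 0.
Iteration 1: rows with depends_on in {5} -> lint (id 9, level 1).
Iteration 2: rows with depends_on in {9} -> index (id 11, level 2).
Iteration 3: rows with depends_on in {11} -> rollback (id 12, level 3).
Iteration 4: no rows with depends_on in {12}; recursion stops.
Total rows emitted: 4.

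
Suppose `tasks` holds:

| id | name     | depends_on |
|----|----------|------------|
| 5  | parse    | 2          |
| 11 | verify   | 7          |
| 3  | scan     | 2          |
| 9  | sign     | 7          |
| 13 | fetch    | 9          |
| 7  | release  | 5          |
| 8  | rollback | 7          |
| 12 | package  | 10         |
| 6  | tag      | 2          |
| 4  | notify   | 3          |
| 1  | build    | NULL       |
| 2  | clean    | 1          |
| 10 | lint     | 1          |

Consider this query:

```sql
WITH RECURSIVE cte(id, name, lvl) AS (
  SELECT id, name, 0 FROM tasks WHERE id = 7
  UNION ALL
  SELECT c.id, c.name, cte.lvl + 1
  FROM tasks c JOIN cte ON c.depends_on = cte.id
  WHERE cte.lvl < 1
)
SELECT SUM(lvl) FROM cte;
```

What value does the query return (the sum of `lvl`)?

3

Base: id=7 (release) at lvl 0.
Iteration 1: rows with depends_on in {7} -> rollback (id 8, lvl 1), sign (id 9, lvl 1), verify (id 11, lvl 1).
Iteration 2: lvl < 1 fails for all current rows; recursion stops.
SUM(lvl) = 0 + 1 + 1 + 1 = 3.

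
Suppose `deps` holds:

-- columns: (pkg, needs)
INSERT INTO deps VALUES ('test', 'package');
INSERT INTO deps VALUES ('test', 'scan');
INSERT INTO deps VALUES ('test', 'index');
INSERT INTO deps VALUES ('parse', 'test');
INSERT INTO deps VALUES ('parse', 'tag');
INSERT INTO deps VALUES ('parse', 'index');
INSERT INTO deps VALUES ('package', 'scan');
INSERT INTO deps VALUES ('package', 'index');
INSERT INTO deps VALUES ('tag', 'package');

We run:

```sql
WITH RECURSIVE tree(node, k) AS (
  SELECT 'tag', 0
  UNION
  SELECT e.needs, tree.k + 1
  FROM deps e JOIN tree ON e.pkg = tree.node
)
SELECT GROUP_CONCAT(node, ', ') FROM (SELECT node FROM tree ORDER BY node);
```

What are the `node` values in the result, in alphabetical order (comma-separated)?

Base: (tag, k=0).
Iteration 1: edges from {tag} -> (package, k=1).
Iteration 2: edges from {package} -> (index, k=2), (scan, k=2).
Iteration 3: no outgoing edges from {index,scan}; recursion stops.

index, package, scan, tag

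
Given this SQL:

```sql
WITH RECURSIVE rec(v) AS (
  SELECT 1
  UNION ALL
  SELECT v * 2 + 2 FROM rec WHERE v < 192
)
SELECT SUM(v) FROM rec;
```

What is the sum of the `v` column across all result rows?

749

Base: v=1.
Iteration 1: 1 < 192 holds -> v = 1 * 2 + 2 = 4.
Iteration 2: 4 < 192 holds -> v = 4 * 2 + 2 = 10.
Iteration 3: 10 < 192 holds -> v = 10 * 2 + 2 = 22.
Iteration 4: 22 < 192 holds -> v = 22 * 2 + 2 = 46.
Iteration 5: 46 < 192 holds -> v = 46 * 2 + 2 = 94.
Iteration 6: 94 < 192 holds -> v = 94 * 2 + 2 = 190.
Iteration 7: 190 < 192 holds -> v = 190 * 2 + 2 = 382.
Iteration 8: 382 < 192 fails; recursion stops.
SUM(v) = 1 + 4 + 10 + 22 + 46 + 94 + 190 + 382 = 749.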